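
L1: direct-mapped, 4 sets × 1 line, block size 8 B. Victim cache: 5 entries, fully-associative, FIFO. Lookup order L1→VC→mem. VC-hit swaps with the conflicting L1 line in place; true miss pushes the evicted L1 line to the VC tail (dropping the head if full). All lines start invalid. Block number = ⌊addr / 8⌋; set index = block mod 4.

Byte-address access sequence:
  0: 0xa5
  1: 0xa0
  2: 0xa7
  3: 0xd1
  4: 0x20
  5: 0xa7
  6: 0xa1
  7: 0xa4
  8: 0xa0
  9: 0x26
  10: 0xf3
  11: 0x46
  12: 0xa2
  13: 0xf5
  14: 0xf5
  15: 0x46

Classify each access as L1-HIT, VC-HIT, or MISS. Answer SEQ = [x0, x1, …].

SEQ = [MISS, L1-HIT, L1-HIT, MISS, MISS, VC-HIT, L1-HIT, L1-HIT, L1-HIT, VC-HIT, MISS, MISS, VC-HIT, L1-HIT, L1-HIT, VC-HIT]

#0 0xa5→b20/s0 MISS; vc=[]
#1 0xa0→b20/s0 L1-HIT; vc=[]
#2 0xa7→b20/s0 L1-HIT; vc=[]
#3 0xd1→b26/s2 MISS; vc=[]
#4 0x20→b4/s0 MISS; vc=[20]
#5 0xa7→b20/s0 VC-HIT; vc=[4]
#6 0xa1→b20/s0 L1-HIT; vc=[4]
#7 0xa4→b20/s0 L1-HIT; vc=[4]
#8 0xa0→b20/s0 L1-HIT; vc=[4]
#9 0x26→b4/s0 VC-HIT; vc=[20]
#10 0xf3→b30/s2 MISS; vc=[20,26]
#11 0x46→b8/s0 MISS; vc=[20,26,4]
#12 0xa2→b20/s0 VC-HIT; vc=[8,26,4]
#13 0xf5→b30/s2 L1-HIT; vc=[8,26,4]
#14 0xf5→b30/s2 L1-HIT; vc=[8,26,4]
#15 0x46→b8/s0 VC-HIT; vc=[20,26,4]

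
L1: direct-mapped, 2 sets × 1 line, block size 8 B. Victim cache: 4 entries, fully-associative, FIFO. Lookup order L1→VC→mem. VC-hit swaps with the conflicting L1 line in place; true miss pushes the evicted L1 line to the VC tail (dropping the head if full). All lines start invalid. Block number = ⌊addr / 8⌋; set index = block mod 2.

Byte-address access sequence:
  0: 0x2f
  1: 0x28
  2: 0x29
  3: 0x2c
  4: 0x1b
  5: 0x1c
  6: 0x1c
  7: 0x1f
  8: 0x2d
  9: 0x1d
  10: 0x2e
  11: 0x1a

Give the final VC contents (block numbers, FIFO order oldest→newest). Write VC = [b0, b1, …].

0: 0x2f (blk 5, set 1) → MISS  vc=[]
1: 0x28 (blk 5, set 1) → L1-HIT  vc=[]
2: 0x29 (blk 5, set 1) → L1-HIT  vc=[]
3: 0x2c (blk 5, set 1) → L1-HIT  vc=[]
4: 0x1b (blk 3, set 1) → MISS  vc=[5]
5: 0x1c (blk 3, set 1) → L1-HIT  vc=[5]
6: 0x1c (blk 3, set 1) → L1-HIT  vc=[5]
7: 0x1f (blk 3, set 1) → L1-HIT  vc=[5]
8: 0x2d (blk 5, set 1) → VC-HIT  vc=[3]
9: 0x1d (blk 3, set 1) → VC-HIT  vc=[5]
10: 0x2e (blk 5, set 1) → VC-HIT  vc=[3]
11: 0x1a (blk 3, set 1) → VC-HIT  vc=[5]

VC = [5]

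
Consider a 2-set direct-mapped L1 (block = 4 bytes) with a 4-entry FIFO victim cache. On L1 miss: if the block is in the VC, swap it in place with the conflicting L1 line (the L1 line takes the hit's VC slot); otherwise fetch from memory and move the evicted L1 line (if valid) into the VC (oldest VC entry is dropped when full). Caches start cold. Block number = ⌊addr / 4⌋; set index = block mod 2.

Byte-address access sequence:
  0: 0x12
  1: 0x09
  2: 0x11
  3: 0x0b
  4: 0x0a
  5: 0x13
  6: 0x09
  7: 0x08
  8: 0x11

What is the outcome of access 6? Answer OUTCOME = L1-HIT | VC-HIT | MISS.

OUTCOME = VC-HIT

#0 0x12→b4/s0 MISS; vc=[]
#1 0x9→b2/s0 MISS; vc=[4]
#2 0x11→b4/s0 VC-HIT; vc=[2]
#3 0xb→b2/s0 VC-HIT; vc=[4]
#4 0xa→b2/s0 L1-HIT; vc=[4]
#5 0x13→b4/s0 VC-HIT; vc=[2]
#6 0x9→b2/s0 VC-HIT; vc=[4]
#7 0x8→b2/s0 L1-HIT; vc=[4]
#8 0x11→b4/s0 VC-HIT; vc=[2]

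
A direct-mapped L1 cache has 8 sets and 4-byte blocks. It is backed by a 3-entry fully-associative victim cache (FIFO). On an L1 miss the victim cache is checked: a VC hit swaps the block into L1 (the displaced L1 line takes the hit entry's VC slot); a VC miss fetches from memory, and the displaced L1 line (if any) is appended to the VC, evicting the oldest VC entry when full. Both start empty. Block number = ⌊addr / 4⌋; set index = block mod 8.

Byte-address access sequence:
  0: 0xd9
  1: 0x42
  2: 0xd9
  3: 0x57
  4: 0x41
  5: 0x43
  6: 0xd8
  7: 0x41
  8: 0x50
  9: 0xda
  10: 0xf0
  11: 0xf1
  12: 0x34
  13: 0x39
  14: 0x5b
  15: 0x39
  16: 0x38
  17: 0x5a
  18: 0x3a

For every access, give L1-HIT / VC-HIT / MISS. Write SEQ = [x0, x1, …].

0: 0xd9 (blk 54, set 6) → MISS  vc=[]
1: 0x42 (blk 16, set 0) → MISS  vc=[]
2: 0xd9 (blk 54, set 6) → L1-HIT  vc=[]
3: 0x57 (blk 21, set 5) → MISS  vc=[]
4: 0x41 (blk 16, set 0) → L1-HIT  vc=[]
5: 0x43 (blk 16, set 0) → L1-HIT  vc=[]
6: 0xd8 (blk 54, set 6) → L1-HIT  vc=[]
7: 0x41 (blk 16, set 0) → L1-HIT  vc=[]
8: 0x50 (blk 20, set 4) → MISS  vc=[]
9: 0xda (blk 54, set 6) → L1-HIT  vc=[]
10: 0xf0 (blk 60, set 4) → MISS  vc=[20]
11: 0xf1 (blk 60, set 4) → L1-HIT  vc=[20]
12: 0x34 (blk 13, set 5) → MISS  vc=[20, 21]
13: 0x39 (blk 14, set 6) → MISS  vc=[20, 21, 54]
14: 0x5b (blk 22, set 6) → MISS  vc=[21, 54, 14]
15: 0x39 (blk 14, set 6) → VC-HIT  vc=[21, 54, 22]
16: 0x38 (blk 14, set 6) → L1-HIT  vc=[21, 54, 22]
17: 0x5a (blk 22, set 6) → VC-HIT  vc=[21, 54, 14]
18: 0x3a (blk 14, set 6) → VC-HIT  vc=[21, 54, 22]

SEQ = [MISS, MISS, L1-HIT, MISS, L1-HIT, L1-HIT, L1-HIT, L1-HIT, MISS, L1-HIT, MISS, L1-HIT, MISS, MISS, MISS, VC-HIT, L1-HIT, VC-HIT, VC-HIT]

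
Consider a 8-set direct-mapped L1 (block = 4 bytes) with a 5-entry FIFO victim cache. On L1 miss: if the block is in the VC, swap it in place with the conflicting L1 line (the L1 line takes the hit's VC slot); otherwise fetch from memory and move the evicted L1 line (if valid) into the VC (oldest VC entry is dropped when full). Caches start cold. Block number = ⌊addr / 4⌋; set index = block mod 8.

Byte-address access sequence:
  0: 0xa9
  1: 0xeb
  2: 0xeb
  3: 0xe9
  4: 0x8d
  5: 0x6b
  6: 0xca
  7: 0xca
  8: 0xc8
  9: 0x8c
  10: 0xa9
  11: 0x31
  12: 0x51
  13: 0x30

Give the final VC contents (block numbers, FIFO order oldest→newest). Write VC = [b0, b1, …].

0: 0xa9 (blk 42, set 2) → MISS  vc=[]
1: 0xeb (blk 58, set 2) → MISS  vc=[42]
2: 0xeb (blk 58, set 2) → L1-HIT  vc=[42]
3: 0xe9 (blk 58, set 2) → L1-HIT  vc=[42]
4: 0x8d (blk 35, set 3) → MISS  vc=[42]
5: 0x6b (blk 26, set 2) → MISS  vc=[42, 58]
6: 0xca (blk 50, set 2) → MISS  vc=[42, 58, 26]
7: 0xca (blk 50, set 2) → L1-HIT  vc=[42, 58, 26]
8: 0xc8 (blk 50, set 2) → L1-HIT  vc=[42, 58, 26]
9: 0x8c (blk 35, set 3) → L1-HIT  vc=[42, 58, 26]
10: 0xa9 (blk 42, set 2) → VC-HIT  vc=[50, 58, 26]
11: 0x31 (blk 12, set 4) → MISS  vc=[50, 58, 26]
12: 0x51 (blk 20, set 4) → MISS  vc=[50, 58, 26, 12]
13: 0x30 (blk 12, set 4) → VC-HIT  vc=[50, 58, 26, 20]

VC = [50, 58, 26, 20]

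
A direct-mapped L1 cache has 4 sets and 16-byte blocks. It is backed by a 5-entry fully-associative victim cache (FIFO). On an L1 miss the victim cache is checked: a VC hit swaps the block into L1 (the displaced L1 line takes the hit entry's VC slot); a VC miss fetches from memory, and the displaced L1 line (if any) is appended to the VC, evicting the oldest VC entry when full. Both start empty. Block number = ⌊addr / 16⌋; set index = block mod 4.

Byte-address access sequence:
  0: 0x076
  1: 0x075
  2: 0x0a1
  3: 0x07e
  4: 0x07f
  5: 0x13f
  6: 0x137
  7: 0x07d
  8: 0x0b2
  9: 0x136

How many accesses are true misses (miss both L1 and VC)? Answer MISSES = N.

#0 0x76→b7/s3 MISS; vc=[]
#1 0x75→b7/s3 L1-HIT; vc=[]
#2 0xa1→b10/s2 MISS; vc=[]
#3 0x7e→b7/s3 L1-HIT; vc=[]
#4 0x7f→b7/s3 L1-HIT; vc=[]
#5 0x13f→b19/s3 MISS; vc=[7]
#6 0x137→b19/s3 L1-HIT; vc=[7]
#7 0x7d→b7/s3 VC-HIT; vc=[19]
#8 0xb2→b11/s3 MISS; vc=[19,7]
#9 0x136→b19/s3 VC-HIT; vc=[11,7]

MISSES = 4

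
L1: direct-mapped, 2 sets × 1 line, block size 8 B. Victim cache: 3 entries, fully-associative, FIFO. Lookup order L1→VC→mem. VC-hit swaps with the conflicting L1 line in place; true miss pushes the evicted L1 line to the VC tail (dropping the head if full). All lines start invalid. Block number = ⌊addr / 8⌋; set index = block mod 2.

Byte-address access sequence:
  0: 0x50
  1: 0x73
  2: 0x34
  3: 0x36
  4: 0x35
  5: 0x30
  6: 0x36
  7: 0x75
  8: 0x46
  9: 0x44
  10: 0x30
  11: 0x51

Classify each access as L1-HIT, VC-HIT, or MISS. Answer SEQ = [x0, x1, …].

SEQ = [MISS, MISS, MISS, L1-HIT, L1-HIT, L1-HIT, L1-HIT, VC-HIT, MISS, L1-HIT, VC-HIT, VC-HIT]

  [0] addr=0x50 blk=10 s=0: MISS | VC []
  [1] addr=0x73 blk=14 s=0: MISS | VC [10]
  [2] addr=0x34 blk=6 s=0: MISS | VC [10, 14]
  [3] addr=0x36 blk=6 s=0: L1-HIT | VC [10, 14]
  [4] addr=0x35 blk=6 s=0: L1-HIT | VC [10, 14]
  [5] addr=0x30 blk=6 s=0: L1-HIT | VC [10, 14]
  [6] addr=0x36 blk=6 s=0: L1-HIT | VC [10, 14]
  [7] addr=0x75 blk=14 s=0: VC-HIT | VC [10, 6]
  [8] addr=0x46 blk=8 s=0: MISS | VC [10, 6, 14]
  [9] addr=0x44 blk=8 s=0: L1-HIT | VC [10, 6, 14]
  [10] addr=0x30 blk=6 s=0: VC-HIT | VC [10, 8, 14]
  [11] addr=0x51 blk=10 s=0: VC-HIT | VC [6, 8, 14]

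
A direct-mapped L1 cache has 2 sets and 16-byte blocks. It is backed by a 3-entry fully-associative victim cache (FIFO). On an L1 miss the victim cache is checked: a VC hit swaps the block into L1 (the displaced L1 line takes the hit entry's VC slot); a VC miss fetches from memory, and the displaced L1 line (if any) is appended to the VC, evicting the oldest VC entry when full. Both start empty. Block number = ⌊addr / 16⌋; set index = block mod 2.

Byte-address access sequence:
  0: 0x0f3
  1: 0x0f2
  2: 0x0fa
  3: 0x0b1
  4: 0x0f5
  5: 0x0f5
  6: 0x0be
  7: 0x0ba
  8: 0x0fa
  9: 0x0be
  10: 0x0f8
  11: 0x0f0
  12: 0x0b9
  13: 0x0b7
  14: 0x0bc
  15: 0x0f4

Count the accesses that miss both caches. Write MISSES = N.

MISSES = 2

#0 0xf3→b15/s1 MISS; vc=[]
#1 0xf2→b15/s1 L1-HIT; vc=[]
#2 0xfa→b15/s1 L1-HIT; vc=[]
#3 0xb1→b11/s1 MISS; vc=[15]
#4 0xf5→b15/s1 VC-HIT; vc=[11]
#5 0xf5→b15/s1 L1-HIT; vc=[11]
#6 0xbe→b11/s1 VC-HIT; vc=[15]
#7 0xba→b11/s1 L1-HIT; vc=[15]
#8 0xfa→b15/s1 VC-HIT; vc=[11]
#9 0xbe→b11/s1 VC-HIT; vc=[15]
#10 0xf8→b15/s1 VC-HIT; vc=[11]
#11 0xf0→b15/s1 L1-HIT; vc=[11]
#12 0xb9→b11/s1 VC-HIT; vc=[15]
#13 0xb7→b11/s1 L1-HIT; vc=[15]
#14 0xbc→b11/s1 L1-HIT; vc=[15]
#15 0xf4→b15/s1 VC-HIT; vc=[11]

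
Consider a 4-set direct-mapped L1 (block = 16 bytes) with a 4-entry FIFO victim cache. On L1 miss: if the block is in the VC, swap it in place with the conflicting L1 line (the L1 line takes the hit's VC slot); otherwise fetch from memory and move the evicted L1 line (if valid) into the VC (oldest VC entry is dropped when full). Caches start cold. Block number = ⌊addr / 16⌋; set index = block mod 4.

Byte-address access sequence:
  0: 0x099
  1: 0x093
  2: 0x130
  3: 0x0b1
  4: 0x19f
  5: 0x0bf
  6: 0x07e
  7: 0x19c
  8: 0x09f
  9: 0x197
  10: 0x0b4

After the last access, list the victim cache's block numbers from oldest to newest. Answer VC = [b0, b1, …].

  [0] addr=0x99 blk=9 s=1: MISS | VC []
  [1] addr=0x93 blk=9 s=1: L1-HIT | VC []
  [2] addr=0x130 blk=19 s=3: MISS | VC []
  [3] addr=0xb1 blk=11 s=3: MISS | VC [19]
  [4] addr=0x19f blk=25 s=1: MISS | VC [19, 9]
  [5] addr=0xbf blk=11 s=3: L1-HIT | VC [19, 9]
  [6] addr=0x7e blk=7 s=3: MISS | VC [19, 9, 11]
  [7] addr=0x19c blk=25 s=1: L1-HIT | VC [19, 9, 11]
  [8] addr=0x9f blk=9 s=1: VC-HIT | VC [19, 25, 11]
  [9] addr=0x197 blk=25 s=1: VC-HIT | VC [19, 9, 11]
  [10] addr=0xb4 blk=11 s=3: VC-HIT | VC [19, 9, 7]

VC = [19, 9, 7]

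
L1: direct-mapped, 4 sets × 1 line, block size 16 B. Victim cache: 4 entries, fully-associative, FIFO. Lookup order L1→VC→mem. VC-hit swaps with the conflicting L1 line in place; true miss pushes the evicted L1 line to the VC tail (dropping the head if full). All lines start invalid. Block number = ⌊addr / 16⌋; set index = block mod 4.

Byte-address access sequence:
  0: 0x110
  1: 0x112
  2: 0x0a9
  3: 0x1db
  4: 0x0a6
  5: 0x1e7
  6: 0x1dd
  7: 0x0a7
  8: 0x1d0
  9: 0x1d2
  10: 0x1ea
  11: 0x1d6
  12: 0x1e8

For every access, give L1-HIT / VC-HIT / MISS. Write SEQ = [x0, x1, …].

SEQ = [MISS, L1-HIT, MISS, MISS, L1-HIT, MISS, L1-HIT, VC-HIT, L1-HIT, L1-HIT, VC-HIT, L1-HIT, L1-HIT]

  [0] addr=0x110 blk=17 s=1: MISS | VC []
  [1] addr=0x112 blk=17 s=1: L1-HIT | VC []
  [2] addr=0xa9 blk=10 s=2: MISS | VC []
  [3] addr=0x1db blk=29 s=1: MISS | VC [17]
  [4] addr=0xa6 blk=10 s=2: L1-HIT | VC [17]
  [5] addr=0x1e7 blk=30 s=2: MISS | VC [17, 10]
  [6] addr=0x1dd blk=29 s=1: L1-HIT | VC [17, 10]
  [7] addr=0xa7 blk=10 s=2: VC-HIT | VC [17, 30]
  [8] addr=0x1d0 blk=29 s=1: L1-HIT | VC [17, 30]
  [9] addr=0x1d2 blk=29 s=1: L1-HIT | VC [17, 30]
  [10] addr=0x1ea blk=30 s=2: VC-HIT | VC [17, 10]
  [11] addr=0x1d6 blk=29 s=1: L1-HIT | VC [17, 10]
  [12] addr=0x1e8 blk=30 s=2: L1-HIT | VC [17, 10]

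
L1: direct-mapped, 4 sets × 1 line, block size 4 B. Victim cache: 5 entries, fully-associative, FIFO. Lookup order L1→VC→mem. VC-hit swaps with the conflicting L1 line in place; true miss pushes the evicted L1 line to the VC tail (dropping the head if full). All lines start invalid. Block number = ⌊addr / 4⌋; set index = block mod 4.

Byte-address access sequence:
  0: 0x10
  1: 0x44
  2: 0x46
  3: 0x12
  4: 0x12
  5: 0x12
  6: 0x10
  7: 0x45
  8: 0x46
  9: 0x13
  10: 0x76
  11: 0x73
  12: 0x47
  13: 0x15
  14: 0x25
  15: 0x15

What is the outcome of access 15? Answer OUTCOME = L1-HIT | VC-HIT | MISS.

0: 0x10 (blk 4, set 0) → MISS  vc=[]
1: 0x44 (blk 17, set 1) → MISS  vc=[]
2: 0x46 (blk 17, set 1) → L1-HIT  vc=[]
3: 0x12 (blk 4, set 0) → L1-HIT  vc=[]
4: 0x12 (blk 4, set 0) → L1-HIT  vc=[]
5: 0x12 (blk 4, set 0) → L1-HIT  vc=[]
6: 0x10 (blk 4, set 0) → L1-HIT  vc=[]
7: 0x45 (blk 17, set 1) → L1-HIT  vc=[]
8: 0x46 (blk 17, set 1) → L1-HIT  vc=[]
9: 0x13 (blk 4, set 0) → L1-HIT  vc=[]
10: 0x76 (blk 29, set 1) → MISS  vc=[17]
11: 0x73 (blk 28, set 0) → MISS  vc=[17, 4]
12: 0x47 (blk 17, set 1) → VC-HIT  vc=[29, 4]
13: 0x15 (blk 5, set 1) → MISS  vc=[29, 4, 17]
14: 0x25 (blk 9, set 1) → MISS  vc=[29, 4, 17, 5]
15: 0x15 (blk 5, set 1) → VC-HIT  vc=[29, 4, 17, 9]

OUTCOME = VC-HIT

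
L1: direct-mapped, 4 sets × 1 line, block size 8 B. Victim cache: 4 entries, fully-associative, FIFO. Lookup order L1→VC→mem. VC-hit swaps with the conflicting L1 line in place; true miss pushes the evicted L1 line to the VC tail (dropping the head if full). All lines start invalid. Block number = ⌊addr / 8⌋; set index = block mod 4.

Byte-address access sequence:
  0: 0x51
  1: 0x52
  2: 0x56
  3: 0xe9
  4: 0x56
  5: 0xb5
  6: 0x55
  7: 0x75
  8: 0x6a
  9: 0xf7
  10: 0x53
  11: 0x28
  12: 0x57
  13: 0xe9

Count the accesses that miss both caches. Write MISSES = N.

  [0] addr=0x51 blk=10 s=2: MISS | VC []
  [1] addr=0x52 blk=10 s=2: L1-HIT | VC []
  [2] addr=0x56 blk=10 s=2: L1-HIT | VC []
  [3] addr=0xe9 blk=29 s=1: MISS | VC []
  [4] addr=0x56 blk=10 s=2: L1-HIT | VC []
  [5] addr=0xb5 blk=22 s=2: MISS | VC [10]
  [6] addr=0x55 blk=10 s=2: VC-HIT | VC [22]
  [7] addr=0x75 blk=14 s=2: MISS | VC [22, 10]
  [8] addr=0x6a blk=13 s=1: MISS | VC [22, 10, 29]
  [9] addr=0xf7 blk=30 s=2: MISS | VC [22, 10, 29, 14]
  [10] addr=0x53 blk=10 s=2: VC-HIT | VC [22, 30, 29, 14]
  [11] addr=0x28 blk=5 s=1: MISS | VC [30, 29, 14, 13]
  [12] addr=0x57 blk=10 s=2: L1-HIT | VC [30, 29, 14, 13]
  [13] addr=0xe9 blk=29 s=1: VC-HIT | VC [30, 5, 14, 13]

MISSES = 7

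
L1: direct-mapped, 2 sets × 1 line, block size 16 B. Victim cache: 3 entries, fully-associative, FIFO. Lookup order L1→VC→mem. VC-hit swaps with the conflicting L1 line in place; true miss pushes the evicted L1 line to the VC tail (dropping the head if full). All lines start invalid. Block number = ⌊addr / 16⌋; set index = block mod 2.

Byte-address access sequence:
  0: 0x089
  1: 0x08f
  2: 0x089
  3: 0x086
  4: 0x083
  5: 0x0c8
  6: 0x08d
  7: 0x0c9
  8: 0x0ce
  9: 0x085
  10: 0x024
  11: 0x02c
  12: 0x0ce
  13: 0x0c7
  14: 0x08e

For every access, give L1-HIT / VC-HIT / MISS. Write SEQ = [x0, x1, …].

  [0] addr=0x89 blk=8 s=0: MISS | VC []
  [1] addr=0x8f blk=8 s=0: L1-HIT | VC []
  [2] addr=0x89 blk=8 s=0: L1-HIT | VC []
  [3] addr=0x86 blk=8 s=0: L1-HIT | VC []
  [4] addr=0x83 blk=8 s=0: L1-HIT | VC []
  [5] addr=0xc8 blk=12 s=0: MISS | VC [8]
  [6] addr=0x8d blk=8 s=0: VC-HIT | VC [12]
  [7] addr=0xc9 blk=12 s=0: VC-HIT | VC [8]
  [8] addr=0xce blk=12 s=0: L1-HIT | VC [8]
  [9] addr=0x85 blk=8 s=0: VC-HIT | VC [12]
  [10] addr=0x24 blk=2 s=0: MISS | VC [12, 8]
  [11] addr=0x2c blk=2 s=0: L1-HIT | VC [12, 8]
  [12] addr=0xce blk=12 s=0: VC-HIT | VC [2, 8]
  [13] addr=0xc7 blk=12 s=0: L1-HIT | VC [2, 8]
  [14] addr=0x8e blk=8 s=0: VC-HIT | VC [2, 12]

SEQ = [MISS, L1-HIT, L1-HIT, L1-HIT, L1-HIT, MISS, VC-HIT, VC-HIT, L1-HIT, VC-HIT, MISS, L1-HIT, VC-HIT, L1-HIT, VC-HIT]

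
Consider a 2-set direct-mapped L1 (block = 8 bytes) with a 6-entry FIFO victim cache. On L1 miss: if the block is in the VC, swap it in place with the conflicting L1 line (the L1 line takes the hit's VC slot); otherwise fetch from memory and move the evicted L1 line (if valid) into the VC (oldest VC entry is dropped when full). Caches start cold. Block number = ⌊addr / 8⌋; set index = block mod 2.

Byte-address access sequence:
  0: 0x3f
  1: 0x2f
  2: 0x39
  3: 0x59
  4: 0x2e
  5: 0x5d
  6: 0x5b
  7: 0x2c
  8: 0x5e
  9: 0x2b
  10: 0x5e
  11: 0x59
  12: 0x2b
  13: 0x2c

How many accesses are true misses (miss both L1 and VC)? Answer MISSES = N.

MISSES = 3

#0 0x3f→b7/s1 MISS; vc=[]
#1 0x2f→b5/s1 MISS; vc=[7]
#2 0x39→b7/s1 VC-HIT; vc=[5]
#3 0x59→b11/s1 MISS; vc=[5,7]
#4 0x2e→b5/s1 VC-HIT; vc=[11,7]
#5 0x5d→b11/s1 VC-HIT; vc=[5,7]
#6 0x5b→b11/s1 L1-HIT; vc=[5,7]
#7 0x2c→b5/s1 VC-HIT; vc=[11,7]
#8 0x5e→b11/s1 VC-HIT; vc=[5,7]
#9 0x2b→b5/s1 VC-HIT; vc=[11,7]
#10 0x5e→b11/s1 VC-HIT; vc=[5,7]
#11 0x59→b11/s1 L1-HIT; vc=[5,7]
#12 0x2b→b5/s1 VC-HIT; vc=[11,7]
#13 0x2c→b5/s1 L1-HIT; vc=[11,7]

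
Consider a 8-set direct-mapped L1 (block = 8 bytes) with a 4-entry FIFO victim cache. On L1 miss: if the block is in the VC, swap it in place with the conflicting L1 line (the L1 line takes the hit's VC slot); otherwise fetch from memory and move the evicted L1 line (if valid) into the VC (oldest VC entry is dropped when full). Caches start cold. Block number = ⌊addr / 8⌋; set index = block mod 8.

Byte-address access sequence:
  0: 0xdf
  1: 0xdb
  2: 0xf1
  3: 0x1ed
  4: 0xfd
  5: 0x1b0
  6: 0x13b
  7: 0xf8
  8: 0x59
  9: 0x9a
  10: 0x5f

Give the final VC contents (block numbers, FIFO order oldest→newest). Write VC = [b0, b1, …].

VC = [30, 39, 27, 19]

0: 0xdf (blk 27, set 3) → MISS  vc=[]
1: 0xdb (blk 27, set 3) → L1-HIT  vc=[]
2: 0xf1 (blk 30, set 6) → MISS  vc=[]
3: 0x1ed (blk 61, set 5) → MISS  vc=[]
4: 0xfd (blk 31, set 7) → MISS  vc=[]
5: 0x1b0 (blk 54, set 6) → MISS  vc=[30]
6: 0x13b (blk 39, set 7) → MISS  vc=[30, 31]
7: 0xf8 (blk 31, set 7) → VC-HIT  vc=[30, 39]
8: 0x59 (blk 11, set 3) → MISS  vc=[30, 39, 27]
9: 0x9a (blk 19, set 3) → MISS  vc=[30, 39, 27, 11]
10: 0x5f (blk 11, set 3) → VC-HIT  vc=[30, 39, 27, 19]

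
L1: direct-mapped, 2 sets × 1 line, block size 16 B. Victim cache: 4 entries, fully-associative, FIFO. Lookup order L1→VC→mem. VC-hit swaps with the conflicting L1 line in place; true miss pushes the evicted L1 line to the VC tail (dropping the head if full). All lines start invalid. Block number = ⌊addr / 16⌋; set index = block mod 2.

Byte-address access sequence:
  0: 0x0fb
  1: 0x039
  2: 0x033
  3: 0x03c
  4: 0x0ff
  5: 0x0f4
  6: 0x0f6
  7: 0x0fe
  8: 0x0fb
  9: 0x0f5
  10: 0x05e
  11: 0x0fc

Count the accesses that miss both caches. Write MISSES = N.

MISSES = 3

  [0] addr=0xfb blk=15 s=1: MISS | VC []
  [1] addr=0x39 blk=3 s=1: MISS | VC [15]
  [2] addr=0x33 blk=3 s=1: L1-HIT | VC [15]
  [3] addr=0x3c blk=3 s=1: L1-HIT | VC [15]
  [4] addr=0xff blk=15 s=1: VC-HIT | VC [3]
  [5] addr=0xf4 blk=15 s=1: L1-HIT | VC [3]
  [6] addr=0xf6 blk=15 s=1: L1-HIT | VC [3]
  [7] addr=0xfe blk=15 s=1: L1-HIT | VC [3]
  [8] addr=0xfb blk=15 s=1: L1-HIT | VC [3]
  [9] addr=0xf5 blk=15 s=1: L1-HIT | VC [3]
  [10] addr=0x5e blk=5 s=1: MISS | VC [3, 15]
  [11] addr=0xfc blk=15 s=1: VC-HIT | VC [3, 5]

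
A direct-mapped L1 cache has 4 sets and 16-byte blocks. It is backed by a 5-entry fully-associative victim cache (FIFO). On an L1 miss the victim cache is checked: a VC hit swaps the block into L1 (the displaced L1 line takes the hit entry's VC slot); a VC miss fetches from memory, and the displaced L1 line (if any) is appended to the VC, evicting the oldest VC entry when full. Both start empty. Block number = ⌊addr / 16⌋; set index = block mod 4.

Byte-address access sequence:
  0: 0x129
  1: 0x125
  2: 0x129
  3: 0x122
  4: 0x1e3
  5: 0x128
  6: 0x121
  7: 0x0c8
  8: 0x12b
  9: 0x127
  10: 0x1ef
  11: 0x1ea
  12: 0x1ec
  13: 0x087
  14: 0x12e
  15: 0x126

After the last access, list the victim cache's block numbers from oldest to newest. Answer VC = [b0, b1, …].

VC = [30, 12]

0: 0x129 (blk 18, set 2) → MISS  vc=[]
1: 0x125 (blk 18, set 2) → L1-HIT  vc=[]
2: 0x129 (blk 18, set 2) → L1-HIT  vc=[]
3: 0x122 (blk 18, set 2) → L1-HIT  vc=[]
4: 0x1e3 (blk 30, set 2) → MISS  vc=[18]
5: 0x128 (blk 18, set 2) → VC-HIT  vc=[30]
6: 0x121 (blk 18, set 2) → L1-HIT  vc=[30]
7: 0xc8 (blk 12, set 0) → MISS  vc=[30]
8: 0x12b (blk 18, set 2) → L1-HIT  vc=[30]
9: 0x127 (blk 18, set 2) → L1-HIT  vc=[30]
10: 0x1ef (blk 30, set 2) → VC-HIT  vc=[18]
11: 0x1ea (blk 30, set 2) → L1-HIT  vc=[18]
12: 0x1ec (blk 30, set 2) → L1-HIT  vc=[18]
13: 0x87 (blk 8, set 0) → MISS  vc=[18, 12]
14: 0x12e (blk 18, set 2) → VC-HIT  vc=[30, 12]
15: 0x126 (blk 18, set 2) → L1-HIT  vc=[30, 12]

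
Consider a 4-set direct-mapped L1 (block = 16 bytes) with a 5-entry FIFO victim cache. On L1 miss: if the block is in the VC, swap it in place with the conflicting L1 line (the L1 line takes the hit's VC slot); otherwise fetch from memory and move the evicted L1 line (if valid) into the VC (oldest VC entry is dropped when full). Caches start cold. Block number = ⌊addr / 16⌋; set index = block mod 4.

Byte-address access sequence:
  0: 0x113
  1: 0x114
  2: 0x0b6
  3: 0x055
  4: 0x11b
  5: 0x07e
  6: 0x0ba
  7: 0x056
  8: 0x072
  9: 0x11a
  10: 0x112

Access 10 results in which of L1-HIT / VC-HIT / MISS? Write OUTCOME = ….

OUTCOME = L1-HIT

#0 0x113→b17/s1 MISS; vc=[]
#1 0x114→b17/s1 L1-HIT; vc=[]
#2 0xb6→b11/s3 MISS; vc=[]
#3 0x55→b5/s1 MISS; vc=[17]
#4 0x11b→b17/s1 VC-HIT; vc=[5]
#5 0x7e→b7/s3 MISS; vc=[5,11]
#6 0xba→b11/s3 VC-HIT; vc=[5,7]
#7 0x56→b5/s1 VC-HIT; vc=[17,7]
#8 0x72→b7/s3 VC-HIT; vc=[17,11]
#9 0x11a→b17/s1 VC-HIT; vc=[5,11]
#10 0x112→b17/s1 L1-HIT; vc=[5,11]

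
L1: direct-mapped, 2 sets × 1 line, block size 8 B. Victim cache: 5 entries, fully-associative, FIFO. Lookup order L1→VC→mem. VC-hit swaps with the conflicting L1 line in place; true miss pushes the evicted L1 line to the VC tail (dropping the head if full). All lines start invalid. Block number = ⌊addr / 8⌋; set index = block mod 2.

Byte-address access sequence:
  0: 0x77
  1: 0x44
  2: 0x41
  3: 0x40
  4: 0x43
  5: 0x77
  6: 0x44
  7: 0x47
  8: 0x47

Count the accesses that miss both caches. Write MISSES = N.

MISSES = 2

#0 0x77→b14/s0 MISS; vc=[]
#1 0x44→b8/s0 MISS; vc=[14]
#2 0x41→b8/s0 L1-HIT; vc=[14]
#3 0x40→b8/s0 L1-HIT; vc=[14]
#4 0x43→b8/s0 L1-HIT; vc=[14]
#5 0x77→b14/s0 VC-HIT; vc=[8]
#6 0x44→b8/s0 VC-HIT; vc=[14]
#7 0x47→b8/s0 L1-HIT; vc=[14]
#8 0x47→b8/s0 L1-HIT; vc=[14]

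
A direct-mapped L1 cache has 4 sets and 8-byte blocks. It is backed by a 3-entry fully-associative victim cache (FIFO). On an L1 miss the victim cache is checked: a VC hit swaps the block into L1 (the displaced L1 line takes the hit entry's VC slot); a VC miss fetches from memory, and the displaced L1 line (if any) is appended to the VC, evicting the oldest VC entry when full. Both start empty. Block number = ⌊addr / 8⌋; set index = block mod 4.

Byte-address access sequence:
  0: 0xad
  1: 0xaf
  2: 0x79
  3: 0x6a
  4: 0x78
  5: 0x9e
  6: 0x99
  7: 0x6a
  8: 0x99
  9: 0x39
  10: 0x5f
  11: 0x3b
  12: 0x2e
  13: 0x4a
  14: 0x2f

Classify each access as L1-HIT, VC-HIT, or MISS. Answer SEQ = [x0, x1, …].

SEQ = [MISS, L1-HIT, MISS, MISS, L1-HIT, MISS, L1-HIT, L1-HIT, L1-HIT, MISS, MISS, VC-HIT, MISS, MISS, VC-HIT]

0: 0xad (blk 21, set 1) → MISS  vc=[]
1: 0xaf (blk 21, set 1) → L1-HIT  vc=[]
2: 0x79 (blk 15, set 3) → MISS  vc=[]
3: 0x6a (blk 13, set 1) → MISS  vc=[21]
4: 0x78 (blk 15, set 3) → L1-HIT  vc=[21]
5: 0x9e (blk 19, set 3) → MISS  vc=[21, 15]
6: 0x99 (blk 19, set 3) → L1-HIT  vc=[21, 15]
7: 0x6a (blk 13, set 1) → L1-HIT  vc=[21, 15]
8: 0x99 (blk 19, set 3) → L1-HIT  vc=[21, 15]
9: 0x39 (blk 7, set 3) → MISS  vc=[21, 15, 19]
10: 0x5f (blk 11, set 3) → MISS  vc=[15, 19, 7]
11: 0x3b (blk 7, set 3) → VC-HIT  vc=[15, 19, 11]
12: 0x2e (blk 5, set 1) → MISS  vc=[19, 11, 13]
13: 0x4a (blk 9, set 1) → MISS  vc=[11, 13, 5]
14: 0x2f (blk 5, set 1) → VC-HIT  vc=[11, 13, 9]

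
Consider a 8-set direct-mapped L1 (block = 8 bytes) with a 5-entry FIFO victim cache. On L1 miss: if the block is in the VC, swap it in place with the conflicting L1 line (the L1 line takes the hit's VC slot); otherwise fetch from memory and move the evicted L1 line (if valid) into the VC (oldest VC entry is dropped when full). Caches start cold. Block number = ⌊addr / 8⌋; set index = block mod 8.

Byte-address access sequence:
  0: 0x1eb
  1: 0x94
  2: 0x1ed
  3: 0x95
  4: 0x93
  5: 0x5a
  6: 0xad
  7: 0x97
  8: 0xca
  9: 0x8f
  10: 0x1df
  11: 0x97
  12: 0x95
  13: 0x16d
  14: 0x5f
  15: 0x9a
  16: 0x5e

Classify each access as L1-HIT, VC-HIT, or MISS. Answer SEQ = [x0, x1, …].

0: 0x1eb (blk 61, set 5) → MISS  vc=[]
1: 0x94 (blk 18, set 2) → MISS  vc=[]
2: 0x1ed (blk 61, set 5) → L1-HIT  vc=[]
3: 0x95 (blk 18, set 2) → L1-HIT  vc=[]
4: 0x93 (blk 18, set 2) → L1-HIT  vc=[]
5: 0x5a (blk 11, set 3) → MISS  vc=[]
6: 0xad (blk 21, set 5) → MISS  vc=[61]
7: 0x97 (blk 18, set 2) → L1-HIT  vc=[61]
8: 0xca (blk 25, set 1) → MISS  vc=[61]
9: 0x8f (blk 17, set 1) → MISS  vc=[61, 25]
10: 0x1df (blk 59, set 3) → MISS  vc=[61, 25, 11]
11: 0x97 (blk 18, set 2) → L1-HIT  vc=[61, 25, 11]
12: 0x95 (blk 18, set 2) → L1-HIT  vc=[61, 25, 11]
13: 0x16d (blk 45, set 5) → MISS  vc=[61, 25, 11, 21]
14: 0x5f (blk 11, set 3) → VC-HIT  vc=[61, 25, 59, 21]
15: 0x9a (blk 19, set 3) → MISS  vc=[61, 25, 59, 21, 11]
16: 0x5e (blk 11, set 3) → VC-HIT  vc=[61, 25, 59, 21, 19]

SEQ = [MISS, MISS, L1-HIT, L1-HIT, L1-HIT, MISS, MISS, L1-HIT, MISS, MISS, MISS, L1-HIT, L1-HIT, MISS, VC-HIT, MISS, VC-HIT]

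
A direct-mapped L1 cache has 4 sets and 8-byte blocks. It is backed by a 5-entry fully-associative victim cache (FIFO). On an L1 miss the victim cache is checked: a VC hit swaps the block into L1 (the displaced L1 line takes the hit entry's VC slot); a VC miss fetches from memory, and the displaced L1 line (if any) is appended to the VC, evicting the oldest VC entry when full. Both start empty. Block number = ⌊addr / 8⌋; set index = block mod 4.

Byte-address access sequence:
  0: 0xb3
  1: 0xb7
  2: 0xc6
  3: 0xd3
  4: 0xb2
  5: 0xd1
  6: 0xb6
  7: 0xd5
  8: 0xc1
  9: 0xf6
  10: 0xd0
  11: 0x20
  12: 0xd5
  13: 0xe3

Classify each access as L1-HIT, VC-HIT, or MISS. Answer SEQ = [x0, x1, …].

#0 0xb3→b22/s2 MISS; vc=[]
#1 0xb7→b22/s2 L1-HIT; vc=[]
#2 0xc6→b24/s0 MISS; vc=[]
#3 0xd3→b26/s2 MISS; vc=[22]
#4 0xb2→b22/s2 VC-HIT; vc=[26]
#5 0xd1→b26/s2 VC-HIT; vc=[22]
#6 0xb6→b22/s2 VC-HIT; vc=[26]
#7 0xd5→b26/s2 VC-HIT; vc=[22]
#8 0xc1→b24/s0 L1-HIT; vc=[22]
#9 0xf6→b30/s2 MISS; vc=[22,26]
#10 0xd0→b26/s2 VC-HIT; vc=[22,30]
#11 0x20→b4/s0 MISS; vc=[22,30,24]
#12 0xd5→b26/s2 L1-HIT; vc=[22,30,24]
#13 0xe3→b28/s0 MISS; vc=[22,30,24,4]

SEQ = [MISS, L1-HIT, MISS, MISS, VC-HIT, VC-HIT, VC-HIT, VC-HIT, L1-HIT, MISS, VC-HIT, MISS, L1-HIT, MISS]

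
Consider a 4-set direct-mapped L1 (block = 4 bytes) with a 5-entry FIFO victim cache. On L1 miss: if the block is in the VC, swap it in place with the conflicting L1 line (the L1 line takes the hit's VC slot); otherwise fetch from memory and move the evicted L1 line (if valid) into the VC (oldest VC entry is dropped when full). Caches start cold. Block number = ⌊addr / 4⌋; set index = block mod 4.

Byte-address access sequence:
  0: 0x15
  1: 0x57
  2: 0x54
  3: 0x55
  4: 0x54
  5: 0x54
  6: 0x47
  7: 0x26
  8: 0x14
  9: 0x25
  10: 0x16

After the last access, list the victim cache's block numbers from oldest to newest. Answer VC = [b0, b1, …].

VC = [9, 21, 17]

#0 0x15→b5/s1 MISS; vc=[]
#1 0x57→b21/s1 MISS; vc=[5]
#2 0x54→b21/s1 L1-HIT; vc=[5]
#3 0x55→b21/s1 L1-HIT; vc=[5]
#4 0x54→b21/s1 L1-HIT; vc=[5]
#5 0x54→b21/s1 L1-HIT; vc=[5]
#6 0x47→b17/s1 MISS; vc=[5,21]
#7 0x26→b9/s1 MISS; vc=[5,21,17]
#8 0x14→b5/s1 VC-HIT; vc=[9,21,17]
#9 0x25→b9/s1 VC-HIT; vc=[5,21,17]
#10 0x16→b5/s1 VC-HIT; vc=[9,21,17]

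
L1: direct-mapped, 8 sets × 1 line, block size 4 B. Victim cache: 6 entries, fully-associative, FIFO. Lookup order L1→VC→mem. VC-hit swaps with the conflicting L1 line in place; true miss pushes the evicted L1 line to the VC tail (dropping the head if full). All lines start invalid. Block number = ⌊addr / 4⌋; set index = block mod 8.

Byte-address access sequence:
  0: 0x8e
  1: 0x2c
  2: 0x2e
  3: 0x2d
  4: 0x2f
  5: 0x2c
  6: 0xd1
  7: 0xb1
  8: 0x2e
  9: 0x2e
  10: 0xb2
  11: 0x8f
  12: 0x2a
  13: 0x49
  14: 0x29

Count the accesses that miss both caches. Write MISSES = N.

  [0] addr=0x8e blk=35 s=3: MISS | VC []
  [1] addr=0x2c blk=11 s=3: MISS | VC [35]
  [2] addr=0x2e blk=11 s=3: L1-HIT | VC [35]
  [3] addr=0x2d blk=11 s=3: L1-HIT | VC [35]
  [4] addr=0x2f blk=11 s=3: L1-HIT | VC [35]
  [5] addr=0x2c blk=11 s=3: L1-HIT | VC [35]
  [6] addr=0xd1 blk=52 s=4: MISS | VC [35]
  [7] addr=0xb1 blk=44 s=4: MISS | VC [35, 52]
  [8] addr=0x2e blk=11 s=3: L1-HIT | VC [35, 52]
  [9] addr=0x2e blk=11 s=3: L1-HIT | VC [35, 52]
  [10] addr=0xb2 blk=44 s=4: L1-HIT | VC [35, 52]
  [11] addr=0x8f blk=35 s=3: VC-HIT | VC [11, 52]
  [12] addr=0x2a blk=10 s=2: MISS | VC [11, 52]
  [13] addr=0x49 blk=18 s=2: MISS | VC [11, 52, 10]
  [14] addr=0x29 blk=10 s=2: VC-HIT | VC [11, 52, 18]

MISSES = 6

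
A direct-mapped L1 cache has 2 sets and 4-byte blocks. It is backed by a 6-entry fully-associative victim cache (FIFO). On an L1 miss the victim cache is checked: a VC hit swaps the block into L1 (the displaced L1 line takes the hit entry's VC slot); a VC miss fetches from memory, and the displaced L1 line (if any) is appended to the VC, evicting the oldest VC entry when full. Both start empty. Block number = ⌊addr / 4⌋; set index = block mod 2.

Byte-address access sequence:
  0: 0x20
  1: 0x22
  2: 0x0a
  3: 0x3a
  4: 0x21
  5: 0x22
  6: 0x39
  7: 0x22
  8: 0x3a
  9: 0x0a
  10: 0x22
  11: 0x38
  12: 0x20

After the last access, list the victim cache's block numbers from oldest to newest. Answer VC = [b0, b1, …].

#0 0x20→b8/s0 MISS; vc=[]
#1 0x22→b8/s0 L1-HIT; vc=[]
#2 0xa→b2/s0 MISS; vc=[8]
#3 0x3a→b14/s0 MISS; vc=[8,2]
#4 0x21→b8/s0 VC-HIT; vc=[14,2]
#5 0x22→b8/s0 L1-HIT; vc=[14,2]
#6 0x39→b14/s0 VC-HIT; vc=[8,2]
#7 0x22→b8/s0 VC-HIT; vc=[14,2]
#8 0x3a→b14/s0 VC-HIT; vc=[8,2]
#9 0xa→b2/s0 VC-HIT; vc=[8,14]
#10 0x22→b8/s0 VC-HIT; vc=[2,14]
#11 0x38→b14/s0 VC-HIT; vc=[2,8]
#12 0x20→b8/s0 VC-HIT; vc=[2,14]

VC = [2, 14]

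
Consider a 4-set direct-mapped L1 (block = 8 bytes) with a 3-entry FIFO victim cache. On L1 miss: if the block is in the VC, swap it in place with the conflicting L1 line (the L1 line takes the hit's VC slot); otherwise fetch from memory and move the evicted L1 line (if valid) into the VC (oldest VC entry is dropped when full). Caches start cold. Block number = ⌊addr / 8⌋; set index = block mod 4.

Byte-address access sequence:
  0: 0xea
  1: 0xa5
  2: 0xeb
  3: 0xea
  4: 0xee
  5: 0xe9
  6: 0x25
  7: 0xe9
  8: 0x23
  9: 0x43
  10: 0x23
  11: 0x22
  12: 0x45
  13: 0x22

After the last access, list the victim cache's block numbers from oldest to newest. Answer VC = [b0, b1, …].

  [0] addr=0xea blk=29 s=1: MISS | VC []
  [1] addr=0xa5 blk=20 s=0: MISS | VC []
  [2] addr=0xeb blk=29 s=1: L1-HIT | VC []
  [3] addr=0xea blk=29 s=1: L1-HIT | VC []
  [4] addr=0xee blk=29 s=1: L1-HIT | VC []
  [5] addr=0xe9 blk=29 s=1: L1-HIT | VC []
  [6] addr=0x25 blk=4 s=0: MISS | VC [20]
  [7] addr=0xe9 blk=29 s=1: L1-HIT | VC [20]
  [8] addr=0x23 blk=4 s=0: L1-HIT | VC [20]
  [9] addr=0x43 blk=8 s=0: MISS | VC [20, 4]
  [10] addr=0x23 blk=4 s=0: VC-HIT | VC [20, 8]
  [11] addr=0x22 blk=4 s=0: L1-HIT | VC [20, 8]
  [12] addr=0x45 blk=8 s=0: VC-HIT | VC [20, 4]
  [13] addr=0x22 blk=4 s=0: VC-HIT | VC [20, 8]

VC = [20, 8]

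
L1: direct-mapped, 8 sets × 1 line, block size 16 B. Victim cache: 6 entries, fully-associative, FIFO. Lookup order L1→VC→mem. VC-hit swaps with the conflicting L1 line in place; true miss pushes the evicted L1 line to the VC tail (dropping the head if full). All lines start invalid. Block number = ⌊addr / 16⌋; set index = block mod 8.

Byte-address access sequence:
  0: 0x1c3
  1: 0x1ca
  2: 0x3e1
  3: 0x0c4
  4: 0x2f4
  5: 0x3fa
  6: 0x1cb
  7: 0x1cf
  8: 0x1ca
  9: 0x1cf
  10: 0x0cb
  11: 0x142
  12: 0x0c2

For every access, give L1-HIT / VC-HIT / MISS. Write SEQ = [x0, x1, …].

SEQ = [MISS, L1-HIT, MISS, MISS, MISS, MISS, VC-HIT, L1-HIT, L1-HIT, L1-HIT, VC-HIT, MISS, VC-HIT]

#0 0x1c3→b28/s4 MISS; vc=[]
#1 0x1ca→b28/s4 L1-HIT; vc=[]
#2 0x3e1→b62/s6 MISS; vc=[]
#3 0xc4→b12/s4 MISS; vc=[28]
#4 0x2f4→b47/s7 MISS; vc=[28]
#5 0x3fa→b63/s7 MISS; vc=[28,47]
#6 0x1cb→b28/s4 VC-HIT; vc=[12,47]
#7 0x1cf→b28/s4 L1-HIT; vc=[12,47]
#8 0x1ca→b28/s4 L1-HIT; vc=[12,47]
#9 0x1cf→b28/s4 L1-HIT; vc=[12,47]
#10 0xcb→b12/s4 VC-HIT; vc=[28,47]
#11 0x142→b20/s4 MISS; vc=[28,47,12]
#12 0xc2→b12/s4 VC-HIT; vc=[28,47,20]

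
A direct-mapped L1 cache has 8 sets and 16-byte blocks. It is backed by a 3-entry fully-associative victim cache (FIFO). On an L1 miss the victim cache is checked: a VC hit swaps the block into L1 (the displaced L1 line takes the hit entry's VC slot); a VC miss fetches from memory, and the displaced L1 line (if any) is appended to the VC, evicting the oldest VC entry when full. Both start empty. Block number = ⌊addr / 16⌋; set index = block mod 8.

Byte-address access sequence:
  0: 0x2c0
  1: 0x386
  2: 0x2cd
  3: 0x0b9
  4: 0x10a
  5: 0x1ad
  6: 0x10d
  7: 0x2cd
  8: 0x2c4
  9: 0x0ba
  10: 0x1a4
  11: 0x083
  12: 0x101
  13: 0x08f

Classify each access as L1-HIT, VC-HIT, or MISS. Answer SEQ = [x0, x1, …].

SEQ = [MISS, MISS, L1-HIT, MISS, MISS, MISS, L1-HIT, L1-HIT, L1-HIT, L1-HIT, L1-HIT, MISS, VC-HIT, VC-HIT]

  [0] addr=0x2c0 blk=44 s=4: MISS | VC []
  [1] addr=0x386 blk=56 s=0: MISS | VC []
  [2] addr=0x2cd blk=44 s=4: L1-HIT | VC []
  [3] addr=0xb9 blk=11 s=3: MISS | VC []
  [4] addr=0x10a blk=16 s=0: MISS | VC [56]
  [5] addr=0x1ad blk=26 s=2: MISS | VC [56]
  [6] addr=0x10d blk=16 s=0: L1-HIT | VC [56]
  [7] addr=0x2cd blk=44 s=4: L1-HIT | VC [56]
  [8] addr=0x2c4 blk=44 s=4: L1-HIT | VC [56]
  [9] addr=0xba blk=11 s=3: L1-HIT | VC [56]
  [10] addr=0x1a4 blk=26 s=2: L1-HIT | VC [56]
  [11] addr=0x83 blk=8 s=0: MISS | VC [56, 16]
  [12] addr=0x101 blk=16 s=0: VC-HIT | VC [56, 8]
  [13] addr=0x8f blk=8 s=0: VC-HIT | VC [56, 16]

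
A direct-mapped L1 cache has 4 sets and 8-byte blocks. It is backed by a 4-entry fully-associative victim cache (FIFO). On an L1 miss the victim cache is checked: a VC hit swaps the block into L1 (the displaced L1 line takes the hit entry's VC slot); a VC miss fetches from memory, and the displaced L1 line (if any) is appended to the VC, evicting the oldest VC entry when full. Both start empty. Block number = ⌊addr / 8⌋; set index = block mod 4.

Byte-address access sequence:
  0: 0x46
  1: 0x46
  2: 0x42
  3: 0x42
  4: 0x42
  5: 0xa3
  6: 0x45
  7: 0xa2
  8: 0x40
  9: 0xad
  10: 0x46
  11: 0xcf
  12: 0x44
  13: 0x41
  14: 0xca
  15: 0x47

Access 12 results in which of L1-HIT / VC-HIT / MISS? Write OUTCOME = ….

OUTCOME = L1-HIT

  [0] addr=0x46 blk=8 s=0: MISS | VC []
  [1] addr=0x46 blk=8 s=0: L1-HIT | VC []
  [2] addr=0x42 blk=8 s=0: L1-HIT | VC []
  [3] addr=0x42 blk=8 s=0: L1-HIT | VC []
  [4] addr=0x42 blk=8 s=0: L1-HIT | VC []
  [5] addr=0xa3 blk=20 s=0: MISS | VC [8]
  [6] addr=0x45 blk=8 s=0: VC-HIT | VC [20]
  [7] addr=0xa2 blk=20 s=0: VC-HIT | VC [8]
  [8] addr=0x40 blk=8 s=0: VC-HIT | VC [20]
  [9] addr=0xad blk=21 s=1: MISS | VC [20]
  [10] addr=0x46 blk=8 s=0: L1-HIT | VC [20]
  [11] addr=0xcf blk=25 s=1: MISS | VC [20, 21]
  [12] addr=0x44 blk=8 s=0: L1-HIT | VC [20, 21]
  [13] addr=0x41 blk=8 s=0: L1-HIT | VC [20, 21]
  [14] addr=0xca blk=25 s=1: L1-HIT | VC [20, 21]
  [15] addr=0x47 blk=8 s=0: L1-HIT | VC [20, 21]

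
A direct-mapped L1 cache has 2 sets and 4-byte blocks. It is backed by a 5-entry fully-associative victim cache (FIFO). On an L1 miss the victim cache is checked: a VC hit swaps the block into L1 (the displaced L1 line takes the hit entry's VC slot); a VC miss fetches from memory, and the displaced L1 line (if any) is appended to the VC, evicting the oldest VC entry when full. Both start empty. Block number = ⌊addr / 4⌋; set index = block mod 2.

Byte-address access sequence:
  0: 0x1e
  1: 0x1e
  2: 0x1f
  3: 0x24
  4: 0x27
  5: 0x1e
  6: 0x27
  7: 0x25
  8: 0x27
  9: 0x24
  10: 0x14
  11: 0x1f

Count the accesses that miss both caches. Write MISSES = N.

#0 0x1e→b7/s1 MISS; vc=[]
#1 0x1e→b7/s1 L1-HIT; vc=[]
#2 0x1f→b7/s1 L1-HIT; vc=[]
#3 0x24→b9/s1 MISS; vc=[7]
#4 0x27→b9/s1 L1-HIT; vc=[7]
#5 0x1e→b7/s1 VC-HIT; vc=[9]
#6 0x27→b9/s1 VC-HIT; vc=[7]
#7 0x25→b9/s1 L1-HIT; vc=[7]
#8 0x27→b9/s1 L1-HIT; vc=[7]
#9 0x24→b9/s1 L1-HIT; vc=[7]
#10 0x14→b5/s1 MISS; vc=[7,9]
#11 0x1f→b7/s1 VC-HIT; vc=[5,9]

MISSES = 3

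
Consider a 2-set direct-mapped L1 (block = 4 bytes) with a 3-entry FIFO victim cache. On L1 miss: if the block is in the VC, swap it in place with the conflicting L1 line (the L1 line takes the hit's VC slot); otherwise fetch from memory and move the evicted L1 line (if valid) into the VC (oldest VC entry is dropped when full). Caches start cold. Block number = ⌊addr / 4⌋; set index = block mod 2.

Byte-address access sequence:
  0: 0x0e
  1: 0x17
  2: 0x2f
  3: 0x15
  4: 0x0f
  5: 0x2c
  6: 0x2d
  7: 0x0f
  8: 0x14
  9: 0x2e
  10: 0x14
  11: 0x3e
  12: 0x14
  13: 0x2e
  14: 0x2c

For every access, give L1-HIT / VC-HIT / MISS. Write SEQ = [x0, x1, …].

0: 0xe (blk 3, set 1) → MISS  vc=[]
1: 0x17 (blk 5, set 1) → MISS  vc=[3]
2: 0x2f (blk 11, set 1) → MISS  vc=[3, 5]
3: 0x15 (blk 5, set 1) → VC-HIT  vc=[3, 11]
4: 0xf (blk 3, set 1) → VC-HIT  vc=[5, 11]
5: 0x2c (blk 11, set 1) → VC-HIT  vc=[5, 3]
6: 0x2d (blk 11, set 1) → L1-HIT  vc=[5, 3]
7: 0xf (blk 3, set 1) → VC-HIT  vc=[5, 11]
8: 0x14 (blk 5, set 1) → VC-HIT  vc=[3, 11]
9: 0x2e (blk 11, set 1) → VC-HIT  vc=[3, 5]
10: 0x14 (blk 5, set 1) → VC-HIT  vc=[3, 11]
11: 0x3e (blk 15, set 1) → MISS  vc=[3, 11, 5]
12: 0x14 (blk 5, set 1) → VC-HIT  vc=[3, 11, 15]
13: 0x2e (blk 11, set 1) → VC-HIT  vc=[3, 5, 15]
14: 0x2c (blk 11, set 1) → L1-HIT  vc=[3, 5, 15]

SEQ = [MISS, MISS, MISS, VC-HIT, VC-HIT, VC-HIT, L1-HIT, VC-HIT, VC-HIT, VC-HIT, VC-HIT, MISS, VC-HIT, VC-HIT, L1-HIT]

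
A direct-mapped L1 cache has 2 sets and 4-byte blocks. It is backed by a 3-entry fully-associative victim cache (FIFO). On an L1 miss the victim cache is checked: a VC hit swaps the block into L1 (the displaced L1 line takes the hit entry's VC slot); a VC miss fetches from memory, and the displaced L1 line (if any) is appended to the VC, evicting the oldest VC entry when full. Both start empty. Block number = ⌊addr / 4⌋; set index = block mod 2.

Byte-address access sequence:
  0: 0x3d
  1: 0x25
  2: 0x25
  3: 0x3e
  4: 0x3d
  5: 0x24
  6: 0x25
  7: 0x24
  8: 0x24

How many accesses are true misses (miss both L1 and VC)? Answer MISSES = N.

MISSES = 2

#0 0x3d→b15/s1 MISS; vc=[]
#1 0x25→b9/s1 MISS; vc=[15]
#2 0x25→b9/s1 L1-HIT; vc=[15]
#3 0x3e→b15/s1 VC-HIT; vc=[9]
#4 0x3d→b15/s1 L1-HIT; vc=[9]
#5 0x24→b9/s1 VC-HIT; vc=[15]
#6 0x25→b9/s1 L1-HIT; vc=[15]
#7 0x24→b9/s1 L1-HIT; vc=[15]
#8 0x24→b9/s1 L1-HIT; vc=[15]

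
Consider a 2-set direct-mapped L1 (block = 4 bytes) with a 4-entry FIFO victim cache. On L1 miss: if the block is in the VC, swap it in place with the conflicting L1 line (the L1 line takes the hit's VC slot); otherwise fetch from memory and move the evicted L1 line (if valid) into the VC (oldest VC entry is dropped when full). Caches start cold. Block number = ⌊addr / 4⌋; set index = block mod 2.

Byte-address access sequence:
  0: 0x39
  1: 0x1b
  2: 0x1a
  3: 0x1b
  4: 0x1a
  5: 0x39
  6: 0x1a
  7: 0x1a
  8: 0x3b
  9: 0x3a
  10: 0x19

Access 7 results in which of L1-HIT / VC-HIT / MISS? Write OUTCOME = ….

OUTCOME = L1-HIT

0: 0x39 (blk 14, set 0) → MISS  vc=[]
1: 0x1b (blk 6, set 0) → MISS  vc=[14]
2: 0x1a (blk 6, set 0) → L1-HIT  vc=[14]
3: 0x1b (blk 6, set 0) → L1-HIT  vc=[14]
4: 0x1a (blk 6, set 0) → L1-HIT  vc=[14]
5: 0x39 (blk 14, set 0) → VC-HIT  vc=[6]
6: 0x1a (blk 6, set 0) → VC-HIT  vc=[14]
7: 0x1a (blk 6, set 0) → L1-HIT  vc=[14]
8: 0x3b (blk 14, set 0) → VC-HIT  vc=[6]
9: 0x3a (blk 14, set 0) → L1-HIT  vc=[6]
10: 0x19 (blk 6, set 0) → VC-HIT  vc=[14]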